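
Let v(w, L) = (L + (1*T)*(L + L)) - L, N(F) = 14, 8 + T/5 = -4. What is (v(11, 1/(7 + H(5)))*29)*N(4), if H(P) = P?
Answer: -4060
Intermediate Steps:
T = -60 (T = -40 + 5*(-4) = -40 - 20 = -60)
v(w, L) = -120*L (v(w, L) = (L + (1*(-60))*(L + L)) - L = (L - 120*L) - L = -119*L - L = -120*L)
(v(11, 1/(7 + H(5)))*29)*N(4) = (-120/(7 + 5)*29)*14 = (-120/12*29)*14 = (-120*1/12*29)*14 = -10*29*14 = -290*14 = -4060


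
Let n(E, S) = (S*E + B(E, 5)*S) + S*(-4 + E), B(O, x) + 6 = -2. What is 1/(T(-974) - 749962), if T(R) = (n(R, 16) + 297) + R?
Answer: -1/781999 ≈ -1.2788e-6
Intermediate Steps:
B(O, x) = -8 (B(O, x) = -6 - 2 = -8)
n(E, S) = -8*S + E*S + S*(-4 + E) (n(E, S) = (S*E - 8*S) + S*(-4 + E) = (E*S - 8*S) + S*(-4 + E) = (-8*S + E*S) + S*(-4 + E) = -8*S + E*S + S*(-4 + E))
T(R) = 105 + 33*R (T(R) = (2*16*(-6 + R) + 297) + R = ((-192 + 32*R) + 297) + R = (105 + 32*R) + R = 105 + 33*R)
1/(T(-974) - 749962) = 1/((105 + 33*(-974)) - 749962) = 1/((105 - 32142) - 749962) = 1/(-32037 - 749962) = 1/(-781999) = -1/781999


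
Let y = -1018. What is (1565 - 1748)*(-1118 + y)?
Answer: 390888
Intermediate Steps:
(1565 - 1748)*(-1118 + y) = (1565 - 1748)*(-1118 - 1018) = -183*(-2136) = 390888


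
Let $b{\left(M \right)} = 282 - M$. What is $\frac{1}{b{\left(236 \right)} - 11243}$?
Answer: $- \frac{1}{11197} \approx -8.931 \cdot 10^{-5}$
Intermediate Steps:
$\frac{1}{b{\left(236 \right)} - 11243} = \frac{1}{\left(282 - 236\right) - 11243} = \frac{1}{46 - 11243} = \frac{1}{-11197} = - \frac{1}{11197}$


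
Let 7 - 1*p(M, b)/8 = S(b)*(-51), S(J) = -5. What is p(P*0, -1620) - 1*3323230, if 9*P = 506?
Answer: -3325214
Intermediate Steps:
P = 506/9 (P = (1/9)*506 = 506/9 ≈ 56.222)
p(M, b) = -1984 (p(M, b) = 56 - (-40)*(-51) = 56 - 8*255 = 56 - 2040 = -1984)
p(P*0, -1620) - 1*3323230 = -1984 - 1*3323230 = -1984 - 3323230 = -3325214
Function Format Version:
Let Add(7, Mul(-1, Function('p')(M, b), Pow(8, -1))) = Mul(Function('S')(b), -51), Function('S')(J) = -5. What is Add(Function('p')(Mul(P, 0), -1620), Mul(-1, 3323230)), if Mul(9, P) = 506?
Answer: -3325214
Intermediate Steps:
P = Rational(506, 9) (P = Mul(Rational(1, 9), 506) = Rational(506, 9) ≈ 56.222)
Function('p')(M, b) = -1984 (Function('p')(M, b) = Add(56, Mul(-8, Mul(-5, -51))) = Add(56, Mul(-8, 255)) = Add(56, -2040) = -1984)
Add(Function('p')(Mul(P, 0), -1620), Mul(-1, 3323230)) = Add(-1984, Mul(-1, 3323230)) = Add(-1984, -3323230) = -3325214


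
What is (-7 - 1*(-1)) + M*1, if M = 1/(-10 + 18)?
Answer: -47/8 ≈ -5.8750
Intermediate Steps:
M = ⅛ (M = 1/8 = ⅛ ≈ 0.12500)
(-7 - 1*(-1)) + M*1 = (-7 - 1*(-1)) + (⅛)*1 = (-7 + 1) + ⅛ = -6 + ⅛ = -47/8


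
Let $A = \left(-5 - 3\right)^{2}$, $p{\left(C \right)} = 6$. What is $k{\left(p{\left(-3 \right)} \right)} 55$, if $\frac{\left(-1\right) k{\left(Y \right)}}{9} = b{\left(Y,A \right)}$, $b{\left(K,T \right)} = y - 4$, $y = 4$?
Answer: $0$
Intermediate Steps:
$A = 64$ ($A = \left(-8\right)^{2} = 64$)
$b{\left(K,T \right)} = 0$ ($b{\left(K,T \right)} = 4 - 4 = 0$)
$k{\left(Y \right)} = 0$ ($k{\left(Y \right)} = \left(-9\right) 0 = 0$)
$k{\left(p{\left(-3 \right)} \right)} 55 = 0 \cdot 55 = 0$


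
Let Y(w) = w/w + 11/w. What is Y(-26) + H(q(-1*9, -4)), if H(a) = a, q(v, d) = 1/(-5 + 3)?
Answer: 1/13 ≈ 0.076923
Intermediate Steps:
q(v, d) = -½ (q(v, d) = 1/(-2) = -½)
Y(w) = 1 + 11/w
Y(-26) + H(q(-1*9, -4)) = (11 - 26)/(-26) - ½ = -1/26*(-15) - ½ = 15/26 - ½ = 1/13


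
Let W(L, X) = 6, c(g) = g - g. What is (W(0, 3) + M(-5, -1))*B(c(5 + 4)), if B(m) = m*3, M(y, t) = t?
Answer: 0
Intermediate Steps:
c(g) = 0
B(m) = 3*m
(W(0, 3) + M(-5, -1))*B(c(5 + 4)) = (6 - 1)*(3*0) = 5*0 = 0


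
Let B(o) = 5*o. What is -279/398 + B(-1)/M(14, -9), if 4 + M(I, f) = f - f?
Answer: 437/796 ≈ 0.54900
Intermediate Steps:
M(I, f) = -4 (M(I, f) = -4 + (f - f) = -4 + 0 = -4)
-279/398 + B(-1)/M(14, -9) = -279/398 + (5*(-1))/(-4) = -279*1/398 - 5*(-¼) = -279/398 + 5/4 = 437/796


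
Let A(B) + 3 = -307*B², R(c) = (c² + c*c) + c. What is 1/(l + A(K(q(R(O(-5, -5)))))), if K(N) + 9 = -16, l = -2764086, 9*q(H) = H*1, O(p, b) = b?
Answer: -1/2955964 ≈ -3.3830e-7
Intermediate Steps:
R(c) = c + 2*c² (R(c) = (c² + c²) + c = 2*c² + c = c + 2*c²)
q(H) = H/9 (q(H) = (H*1)/9 = H/9)
K(N) = -25 (K(N) = -9 - 16 = -25)
A(B) = -3 - 307*B²
1/(l + A(K(q(R(O(-5, -5)))))) = 1/(-2764086 + (-3 - 307*(-25)²)) = 1/(-2764086 + (-3 - 307*625)) = 1/(-2764086 + (-3 - 191875)) = 1/(-2764086 - 191878) = 1/(-2955964) = -1/2955964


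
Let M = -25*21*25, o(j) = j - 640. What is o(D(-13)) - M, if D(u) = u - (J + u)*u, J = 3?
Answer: 12342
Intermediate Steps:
D(u) = u - u*(3 + u) (D(u) = u - (3 + u)*u = u - u*(3 + u))
o(j) = -640 + j
M = -13125 (M = -525*25 = -13125)
o(D(-13)) - M = (-640 - 1*(-13)*(2 - 13)) - 1*(-13125) = (-640 - 1*(-13)*(-11)) + 13125 = (-640 - 143) + 13125 = -783 + 13125 = 12342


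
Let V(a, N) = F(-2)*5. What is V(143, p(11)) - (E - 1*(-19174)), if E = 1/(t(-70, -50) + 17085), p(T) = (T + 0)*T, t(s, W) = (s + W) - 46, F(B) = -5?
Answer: -324827882/16919 ≈ -19199.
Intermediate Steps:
t(s, W) = -46 + W + s (t(s, W) = (W + s) - 46 = -46 + W + s)
p(T) = T² (p(T) = T*T = T²)
E = 1/16919 (E = 1/((-46 - 50 - 70) + 17085) = 1/(-166 + 17085) = 1/16919 ≈ 5.9105e-5)
V(a, N) = -25 (V(a, N) = -5*5 = -25)
V(143, p(11)) - (E - 1*(-19174)) = -25 - (1/16919 - 1*(-19174)) = -25 - (1/16919 + 19174) = -25 - 1*324404907/16919 = -25 - 324404907/16919 = -324827882/16919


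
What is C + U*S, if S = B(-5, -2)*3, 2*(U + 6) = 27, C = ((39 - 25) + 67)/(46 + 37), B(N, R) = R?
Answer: -3654/83 ≈ -44.024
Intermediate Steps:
C = 81/83 (C = (14 + 67)/83 = 81*(1/83) = 81/83 ≈ 0.97590)
U = 15/2 (U = -6 + (½)*27 = -6 + 27/2 = 15/2 ≈ 7.5000)
S = -6 (S = -2*3 = -6)
C + U*S = 81/83 + (15/2)*(-6) = 81/83 - 45 = -3654/83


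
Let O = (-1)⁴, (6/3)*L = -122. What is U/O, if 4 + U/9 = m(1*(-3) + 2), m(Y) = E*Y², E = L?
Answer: -585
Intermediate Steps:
L = -61 (L = (½)*(-122) = -61)
E = -61
O = 1
m(Y) = -61*Y²
U = -585 (U = -36 + 9*(-61*(1*(-3) + 2)²) = -36 + 9*(-61*(-3 + 2)²) = -36 + 9*(-61*(-1)²) = -36 + 9*(-61*1) = -36 + 9*(-61) = -36 - 549 = -585)
U/O = -585/1 = -585*1 = -585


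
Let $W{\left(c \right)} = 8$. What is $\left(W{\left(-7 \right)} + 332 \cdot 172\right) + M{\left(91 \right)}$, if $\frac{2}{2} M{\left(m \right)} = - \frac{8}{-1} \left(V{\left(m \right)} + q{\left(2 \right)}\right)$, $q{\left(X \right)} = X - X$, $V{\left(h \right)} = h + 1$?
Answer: $57848$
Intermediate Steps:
$V{\left(h \right)} = 1 + h$
$q{\left(X \right)} = 0$
$M{\left(m \right)} = 8 + 8 m$ ($M{\left(m \right)} = - \frac{8}{-1} \left(\left(1 + m\right) + 0\right) = \left(-8\right) \left(-1\right) \left(1 + m\right) = 8 \left(1 + m\right) = 8 + 8 m$)
$\left(W{\left(-7 \right)} + 332 \cdot 172\right) + M{\left(91 \right)} = \left(8 + 332 \cdot 172\right) + \left(8 + 8 \cdot 91\right) = \left(8 + 57104\right) + \left(8 + 728\right) = 57112 + 736 = 57848$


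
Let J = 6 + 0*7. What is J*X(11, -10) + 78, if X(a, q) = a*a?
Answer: 804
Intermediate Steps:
X(a, q) = a²
J = 6 (J = 6 + 0 = 6)
J*X(11, -10) + 78 = 6*11² + 78 = 6*121 + 78 = 726 + 78 = 804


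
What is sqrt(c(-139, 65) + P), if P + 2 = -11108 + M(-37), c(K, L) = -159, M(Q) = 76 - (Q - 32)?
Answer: 6*I*sqrt(309) ≈ 105.47*I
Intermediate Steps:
M(Q) = 108 - Q (M(Q) = 76 - (-32 + Q) = 76 + (32 - Q) = 108 - Q)
P = -10965 (P = -2 + (-11108 + (108 - 1*(-37))) = -2 + (-11108 + (108 + 37)) = -2 + (-11108 + 145) = -2 - 10963 = -10965)
sqrt(c(-139, 65) + P) = sqrt(-159 - 10965) = sqrt(-11124) = 6*I*sqrt(309)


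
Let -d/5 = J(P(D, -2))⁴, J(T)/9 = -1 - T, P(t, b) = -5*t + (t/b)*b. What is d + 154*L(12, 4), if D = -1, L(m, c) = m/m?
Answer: -20502971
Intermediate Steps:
L(m, c) = 1
P(t, b) = -4*t (P(t, b) = -5*t + t = -4*t)
J(T) = -9 - 9*T (J(T) = 9*(-1 - T) = -9 - 9*T)
d = -20503125 (d = -5*(-9 - (-36)*(-1))⁴ = -5*(-9 - 9*4)⁴ = -5*(-9 - 36)⁴ = -5*(-45)⁴ = -5*4100625 = -20503125)
d + 154*L(12, 4) = -20503125 + 154*1 = -20503125 + 154 = -20502971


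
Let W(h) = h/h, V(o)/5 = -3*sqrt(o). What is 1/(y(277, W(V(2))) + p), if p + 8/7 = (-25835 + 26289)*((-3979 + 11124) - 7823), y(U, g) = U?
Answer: -7/2152753 ≈ -3.2517e-6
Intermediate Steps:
V(o) = -15*sqrt(o) (V(o) = 5*(-3*sqrt(o)) = -15*sqrt(o))
W(h) = 1
p = -2154692/7 (p = -8/7 + (-25835 + 26289)*((-3979 + 11124) - 7823) = -8/7 + 454*(7145 - 7823) = -8/7 + 454*(-678) = -8/7 - 307812 = -2154692/7 ≈ -3.0781e+5)
1/(y(277, W(V(2))) + p) = 1/(277 - 2154692/7) = 1/(-2152753/7) = -7/2152753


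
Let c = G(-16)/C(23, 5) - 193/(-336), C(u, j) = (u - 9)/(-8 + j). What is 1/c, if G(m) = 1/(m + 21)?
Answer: 1680/893 ≈ 1.8813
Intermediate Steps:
C(u, j) = (-9 + u)/(-8 + j)
G(m) = 1/(21 + m)
c = 893/1680 (c = 1/((21 - 16)*(((-9 + 23)/(-8 + 5)))) - 193/(-336) = 1/(5*((14/(-3)))) - 193*(-1/336) = 1/(5*((-⅓*14))) + 193/336 = 1/(5*(-14/3)) + 193/336 = (⅕)*(-3/14) + 193/336 = -3/70 + 193/336 = 893/1680 ≈ 0.53155)
1/c = 1/(893/1680) = 1680/893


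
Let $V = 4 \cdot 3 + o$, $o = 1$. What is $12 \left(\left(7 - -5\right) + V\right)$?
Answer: $300$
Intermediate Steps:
$V = 13$ ($V = 4 \cdot 3 + 1 = 12 + 1 = 13$)
$12 \left(\left(7 - -5\right) + V\right) = 12 \left(\left(7 - -5\right) + 13\right) = 12 \left(\left(7 + 5\right) + 13\right) = 12 \left(12 + 13\right) = 12 \cdot 25 = 300$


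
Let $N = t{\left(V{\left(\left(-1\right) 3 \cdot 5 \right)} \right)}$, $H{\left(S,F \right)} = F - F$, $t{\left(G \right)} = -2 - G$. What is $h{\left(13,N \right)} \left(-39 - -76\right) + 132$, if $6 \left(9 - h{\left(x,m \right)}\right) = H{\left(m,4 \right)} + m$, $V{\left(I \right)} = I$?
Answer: $\frac{2309}{6} \approx 384.83$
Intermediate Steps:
$H{\left(S,F \right)} = 0$
$N = 13$ ($N = -2 - \left(-1\right) 3 \cdot 5 = -2 - \left(-3\right) 5 = -2 - -15 = -2 + 15 = 13$)
$h{\left(x,m \right)} = 9 - \frac{m}{6}$ ($h{\left(x,m \right)} = 9 - \frac{0 + m}{6} = 9 - \frac{m}{6}$)
$h{\left(13,N \right)} \left(-39 - -76\right) + 132 = \left(9 - \frac{13}{6}\right) \left(-39 - -76\right) + 132 = \left(9 - \frac{13}{6}\right) \left(-39 + 76\right) + 132 = \frac{41}{6} \cdot 37 + 132 = \frac{1517}{6} + 132 = \frac{2309}{6}$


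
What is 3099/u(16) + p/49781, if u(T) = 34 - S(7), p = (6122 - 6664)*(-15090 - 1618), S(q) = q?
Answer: 132925397/448029 ≈ 296.69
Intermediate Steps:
p = 9055736 (p = -542*(-16708) = 9055736)
u(T) = 27 (u(T) = 34 - 1*7 = 34 - 7 = 27)
3099/u(16) + p/49781 = 3099/27 + 9055736/49781 = 3099*(1/27) + 9055736*(1/49781) = 1033/9 + 9055736/49781 = 132925397/448029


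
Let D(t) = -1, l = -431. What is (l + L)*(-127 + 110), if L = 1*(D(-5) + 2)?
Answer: 7310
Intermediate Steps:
L = 1 (L = 1*(-1 + 2) = 1*1 = 1)
(l + L)*(-127 + 110) = (-431 + 1)*(-127 + 110) = -430*(-17) = 7310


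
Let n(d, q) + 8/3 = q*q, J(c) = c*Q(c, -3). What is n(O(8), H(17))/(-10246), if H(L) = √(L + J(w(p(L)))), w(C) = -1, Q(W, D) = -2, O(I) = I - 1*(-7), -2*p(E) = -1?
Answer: -49/30738 ≈ -0.0015941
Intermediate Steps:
p(E) = ½ (p(E) = -½*(-1) = ½)
O(I) = 7 + I (O(I) = I + 7 = 7 + I)
J(c) = -2*c (J(c) = c*(-2) = -2*c)
H(L) = √(2 + L) (H(L) = √(L - 2*(-1)) = √(L + 2) = √(2 + L))
n(d, q) = -8/3 + q² (n(d, q) = -8/3 + q*q = -8/3 + q²)
n(O(8), H(17))/(-10246) = (-8/3 + (√(2 + 17))²)/(-10246) = (-8/3 + (√19)²)*(-1/10246) = (-8/3 + 19)*(-1/10246) = (49/3)*(-1/10246) = -49/30738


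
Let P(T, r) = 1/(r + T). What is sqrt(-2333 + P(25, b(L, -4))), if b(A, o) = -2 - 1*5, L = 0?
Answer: 7*I*sqrt(1714)/6 ≈ 48.301*I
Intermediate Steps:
b(A, o) = -7 (b(A, o) = -2 - 5 = -7)
P(T, r) = 1/(T + r)
sqrt(-2333 + P(25, b(L, -4))) = sqrt(-2333 + 1/(25 - 7)) = sqrt(-2333 + 1/18) = sqrt(-41993/18) = 7*I*sqrt(1714)/6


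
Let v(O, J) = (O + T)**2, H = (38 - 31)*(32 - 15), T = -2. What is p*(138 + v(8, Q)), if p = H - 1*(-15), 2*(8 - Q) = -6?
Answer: 23316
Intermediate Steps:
Q = 11 (Q = 8 - 1/2*(-6) = 8 + 3 = 11)
H = 119 (H = 7*17 = 119)
p = 134 (p = 119 - 1*(-15) = 119 + 15 = 134)
v(O, J) = (-2 + O)**2 (v(O, J) = (O - 2)**2 = (-2 + O)**2)
p*(138 + v(8, Q)) = 134*(138 + (-2 + 8)**2) = 134*(138 + 6**2) = 134*(138 + 36) = 134*174 = 23316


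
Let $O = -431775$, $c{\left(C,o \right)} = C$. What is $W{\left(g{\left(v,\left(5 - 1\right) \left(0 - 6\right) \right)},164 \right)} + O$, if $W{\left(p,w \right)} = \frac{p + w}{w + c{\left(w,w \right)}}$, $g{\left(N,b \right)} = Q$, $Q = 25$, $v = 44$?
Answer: $- \frac{141622011}{328} \approx -4.3177 \cdot 10^{5}$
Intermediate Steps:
$g{\left(N,b \right)} = 25$
$W{\left(p,w \right)} = \frac{p + w}{2 w}$ ($W{\left(p,w \right)} = \frac{p + w}{w + w} = \frac{p + w}{2 w}$)
$W{\left(g{\left(v,\left(5 - 1\right) \left(0 - 6\right) \right)},164 \right)} + O = \frac{25 + 164}{2 \cdot 164} - 431775 = \frac{1}{2} \cdot \frac{1}{164} \cdot 189 - 431775 = \frac{189}{328} - 431775 = - \frac{141622011}{328}$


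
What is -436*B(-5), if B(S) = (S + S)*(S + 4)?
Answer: -4360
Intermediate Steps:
B(S) = 2*S*(4 + S) (B(S) = (2*S)*(4 + S) = 2*S*(4 + S))
-436*B(-5) = -872*(-5)*(4 - 5) = -872*(-5)*(-1) = -436*10 = -4360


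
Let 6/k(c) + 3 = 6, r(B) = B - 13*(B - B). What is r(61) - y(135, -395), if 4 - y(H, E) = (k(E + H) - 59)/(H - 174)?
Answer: 760/13 ≈ 58.462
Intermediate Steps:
r(B) = B (r(B) = B - 13*0 = B + 0 = B)
k(c) = 2 (k(c) = 6/(-3 + 6) = 6/3 = 6*(⅓) = 2)
y(H, E) = 4 + 57/(-174 + H) (y(H, E) = 4 - (2 - 59)/(H - 174) = 4 - (-57)/(-174 + H) = 4 + 57/(-174 + H))
r(61) - y(135, -395) = 61 - (-639 + 4*135)/(-174 + 135) = 61 - (-639 + 540)/(-39) = 61 - (-1)*(-99)/39 = 61 - 1*33/13 = 61 - 33/13 = 760/13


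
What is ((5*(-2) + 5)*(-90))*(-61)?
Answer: -27450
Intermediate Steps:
((5*(-2) + 5)*(-90))*(-61) = ((-10 + 5)*(-90))*(-61) = -5*(-90)*(-61) = 450*(-61) = -27450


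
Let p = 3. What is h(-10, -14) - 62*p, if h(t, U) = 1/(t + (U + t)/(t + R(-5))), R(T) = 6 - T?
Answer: -6325/34 ≈ -186.03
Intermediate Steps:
h(t, U) = 1/(t + (U + t)/(11 + t)) (h(t, U) = 1/(t + (U + t)/(t + (6 - 1*(-5)))) = 1/(t + (U + t)/(t + (6 + 5))) = 1/(t + (U + t)/(t + 11)) = 1/(t + (U + t)/(11 + t)))
h(-10, -14) - 62*p = (11 - 10)/(-14 + (-10)**2 + 12*(-10)) - 62*3 = 1/(-14 + 100 - 120) - 1*186 = 1/(-34) - 186 = -1/34*1 - 186 = -1/34 - 186 = -6325/34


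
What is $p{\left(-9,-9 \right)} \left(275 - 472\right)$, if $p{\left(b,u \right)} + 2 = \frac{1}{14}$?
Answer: $\frac{5319}{14} \approx 379.93$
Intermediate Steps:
$p{\left(b,u \right)} = - \frac{27}{14}$ ($p{\left(b,u \right)} = -2 + \frac{1}{14} = - \frac{27}{14}$)
$p{\left(-9,-9 \right)} \left(275 - 472\right) = - \frac{27 \left(275 - 472\right)}{14} = \left(- \frac{27}{14}\right) \left(-197\right) = \frac{5319}{14}$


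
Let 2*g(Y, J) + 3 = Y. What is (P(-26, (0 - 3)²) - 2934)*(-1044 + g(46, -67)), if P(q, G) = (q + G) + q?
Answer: 6087965/2 ≈ 3.0440e+6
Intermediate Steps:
P(q, G) = G + 2*q (P(q, G) = (G + q) + q = G + 2*q)
g(Y, J) = -3/2 + Y/2
(P(-26, (0 - 3)²) - 2934)*(-1044 + g(46, -67)) = (((0 - 3)² + 2*(-26)) - 2934)*(-1044 + (-3/2 + (½)*46)) = (((-3)² - 52) - 2934)*(-1044 + (-3/2 + 23)) = ((9 - 52) - 2934)*(-1044 + 43/2) = (-43 - 2934)*(-2045/2) = -2977*(-2045/2) = 6087965/2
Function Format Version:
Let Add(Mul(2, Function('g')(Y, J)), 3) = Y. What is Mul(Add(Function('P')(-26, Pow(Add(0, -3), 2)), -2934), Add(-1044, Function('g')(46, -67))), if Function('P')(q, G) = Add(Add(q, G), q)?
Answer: Rational(6087965, 2) ≈ 3.0440e+6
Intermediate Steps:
Function('P')(q, G) = Add(G, Mul(2, q)) (Function('P')(q, G) = Add(Add(G, q), q) = Add(G, Mul(2, q)))
Function('g')(Y, J) = Add(Rational(-3, 2), Mul(Rational(1, 2), Y))
Mul(Add(Function('P')(-26, Pow(Add(0, -3), 2)), -2934), Add(-1044, Function('g')(46, -67))) = Mul(Add(Add(Pow(Add(0, -3), 2), Mul(2, -26)), -2934), Add(-1044, Add(Rational(-3, 2), Mul(Rational(1, 2), 46)))) = Mul(Add(Add(Pow(-3, 2), -52), -2934), Add(-1044, Add(Rational(-3, 2), 23))) = Mul(Add(Add(9, -52), -2934), Add(-1044, Rational(43, 2))) = Mul(Add(-43, -2934), Rational(-2045, 2)) = Mul(-2977, Rational(-2045, 2)) = Rational(6087965, 2)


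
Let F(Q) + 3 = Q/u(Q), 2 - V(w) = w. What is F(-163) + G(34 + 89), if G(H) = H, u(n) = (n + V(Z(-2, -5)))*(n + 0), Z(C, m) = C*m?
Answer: 20519/171 ≈ 119.99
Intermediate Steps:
V(w) = 2 - w
u(n) = n*(-8 + n) (u(n) = (n + (2 - (-2)*(-5)))*(n + 0) = (n + (2 - 1*10))*n = (n + (2 - 10))*n = (n - 8)*n = (-8 + n)*n = n*(-8 + n))
F(Q) = -3 + 1/(-8 + Q) (F(Q) = -3 + Q/((Q*(-8 + Q))) = -3 + Q*(1/(Q*(-8 + Q))) = -3 + 1/(-8 + Q))
F(-163) + G(34 + 89) = (25 - 3*(-163))/(-8 - 163) + (34 + 89) = (25 + 489)/(-171) + 123 = -1/171*514 + 123 = -514/171 + 123 = 20519/171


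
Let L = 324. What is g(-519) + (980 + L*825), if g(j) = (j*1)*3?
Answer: 266723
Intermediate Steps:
g(j) = 3*j (g(j) = j*3 = 3*j)
g(-519) + (980 + L*825) = 3*(-519) + (980 + 324*825) = -1557 + (980 + 267300) = -1557 + 268280 = 266723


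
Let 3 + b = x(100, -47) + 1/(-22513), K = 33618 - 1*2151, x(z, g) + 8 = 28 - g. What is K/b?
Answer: 236138857/480277 ≈ 491.67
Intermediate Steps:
x(z, g) = 20 - g (x(z, g) = -8 + (28 - g) = 20 - g)
K = 31467 (K = 33618 - 2151 = 31467)
b = 1440831/22513 (b = -3 + ((20 - 1*(-47)) + 1/(-22513)) = -3 + ((20 + 47) - 1/22513) = -3 + (67 - 1/22513) = -3 + 1508370/22513 = 1440831/22513 ≈ 64.000)
K/b = 31467/(1440831/22513) = 31467*(22513/1440831) = 236138857/480277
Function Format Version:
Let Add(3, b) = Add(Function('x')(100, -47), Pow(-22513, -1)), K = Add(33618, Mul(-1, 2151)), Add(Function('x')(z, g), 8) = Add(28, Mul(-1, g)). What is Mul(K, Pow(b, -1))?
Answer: Rational(236138857, 480277) ≈ 491.67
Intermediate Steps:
Function('x')(z, g) = Add(20, Mul(-1, g)) (Function('x')(z, g) = Add(-8, Add(28, Mul(-1, g))) = Add(20, Mul(-1, g)))
K = 31467 (K = Add(33618, -2151) = 31467)
b = Rational(1440831, 22513) (b = Add(-3, Add(Add(20, Mul(-1, -47)), Pow(-22513, -1))) = Add(-3, Add(Add(20, 47), Rational(-1, 22513))) = Add(-3, Add(67, Rational(-1, 22513))) = Add(-3, Rational(1508370, 22513)) = Rational(1440831, 22513) ≈ 64.000)
Mul(K, Pow(b, -1)) = Mul(31467, Pow(Rational(1440831, 22513), -1)) = Mul(31467, Rational(22513, 1440831)) = Rational(236138857, 480277)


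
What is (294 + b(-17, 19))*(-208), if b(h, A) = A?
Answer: -65104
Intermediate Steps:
(294 + b(-17, 19))*(-208) = (294 + 19)*(-208) = 313*(-208) = -65104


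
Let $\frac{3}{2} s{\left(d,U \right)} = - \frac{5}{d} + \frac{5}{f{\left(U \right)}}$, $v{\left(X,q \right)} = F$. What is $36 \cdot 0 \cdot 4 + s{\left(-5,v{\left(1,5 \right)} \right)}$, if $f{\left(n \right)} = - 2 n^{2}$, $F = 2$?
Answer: $\frac{1}{4} \approx 0.25$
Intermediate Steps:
$v{\left(X,q \right)} = 2$
$s{\left(d,U \right)} = - \frac{10}{3 d} - \frac{5}{3 U^{2}}$ ($s{\left(d,U \right)} = \frac{2 \left(- \frac{5}{d} + \frac{5}{\left(-2\right) U^{2}}\right)}{3} = \frac{2 \left(- \frac{5}{d} + 5 \left(- \frac{1}{2 U^{2}}\right)\right)}{3} = \frac{2 \left(- \frac{5}{d} - \frac{5}{2 U^{2}}\right)}{3} = - \frac{10}{3 d} - \frac{5}{3 U^{2}}$)
$36 \cdot 0 \cdot 4 + s{\left(-5,v{\left(1,5 \right)} \right)} = 36 \cdot 0 \cdot 4 - \left(- \frac{2}{3} + \frac{5}{12}\right) = 36 \cdot 0 - - \frac{1}{4} = 0 + \left(\frac{2}{3} - \frac{5}{12}\right) = 0 + \frac{1}{4} = \frac{1}{4}$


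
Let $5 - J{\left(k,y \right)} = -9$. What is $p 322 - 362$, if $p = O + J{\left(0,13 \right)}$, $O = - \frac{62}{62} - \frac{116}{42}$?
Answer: $\frac{8804}{3} \approx 2934.7$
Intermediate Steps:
$J{\left(k,y \right)} = 14$ ($J{\left(k,y \right)} = 5 - -9 = 5 + 9 = 14$)
$O = - \frac{79}{21}$ ($O = \left(-62\right) \frac{1}{62} - \frac{58}{21} = -1 - \frac{58}{21} = - \frac{79}{21} \approx -3.7619$)
$p = \frac{215}{21}$ ($p = - \frac{79}{21} + 14 = \frac{215}{21} \approx 10.238$)
$p 322 - 362 = \frac{215}{21} \cdot 322 - 362 = \frac{9890}{3} - 362 = \frac{8804}{3}$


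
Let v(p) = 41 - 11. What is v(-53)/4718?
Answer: 15/2359 ≈ 0.0063586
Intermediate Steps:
v(p) = 30
v(-53)/4718 = 30/4718 = 30*(1/4718) = 15/2359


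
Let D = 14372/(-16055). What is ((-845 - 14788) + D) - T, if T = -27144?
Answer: 184794733/16055 ≈ 11510.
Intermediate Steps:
D = -14372/16055 (D = 14372*(-1/16055) = -14372/16055 ≈ -0.89517)
((-845 - 14788) + D) - T = ((-845 - 14788) - 14372/16055) - 1*(-27144) = (-15633 - 14372/16055) + 27144 = -251002187/16055 + 27144 = 184794733/16055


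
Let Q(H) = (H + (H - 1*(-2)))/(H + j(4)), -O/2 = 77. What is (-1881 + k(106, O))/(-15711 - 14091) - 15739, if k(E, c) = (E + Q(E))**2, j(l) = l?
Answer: -236486155649/15025175 ≈ -15739.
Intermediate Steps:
O = -154 (O = -2*77 = -154)
Q(H) = (2 + 2*H)/(4 + H) (Q(H) = (H + (H - 1*(-2)))/(H + 4) = (H + (H + 2))/(4 + H) = (H + (2 + H))/(4 + H) = (2 + 2*H)/(4 + H))
k(E, c) = (E + 2*(1 + E)/(4 + E))**2
(-1881 + k(106, O))/(-15711 - 14091) - 15739 = (-1881 + (2 + 106**2 + 6*106)**2/(4 + 106)**2)/(-15711 - 14091) - 15739 = (-1881 + (2 + 11236 + 636)**2/110**2)/(-29802) - 15739 = (-1881 + (1/12100)*11874**2)*(-1/29802) - 15739 = (-1881 + (1/12100)*140991876)*(-1/29802) - 15739 = (-1881 + 35247969/3025)*(-1/29802) - 15739 = (29557944/3025)*(-1/29802) - 15739 = -4926324/15025175 - 15739 = -236486155649/15025175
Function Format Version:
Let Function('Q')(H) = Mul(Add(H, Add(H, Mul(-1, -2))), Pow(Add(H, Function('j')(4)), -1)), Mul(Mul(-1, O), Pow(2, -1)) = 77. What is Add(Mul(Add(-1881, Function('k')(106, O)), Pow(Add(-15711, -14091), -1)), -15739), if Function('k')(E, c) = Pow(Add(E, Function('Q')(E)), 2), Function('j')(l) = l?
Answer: Rational(-236486155649, 15025175) ≈ -15739.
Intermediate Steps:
O = -154 (O = Mul(-2, 77) = -154)
Function('Q')(H) = Mul(Pow(Add(4, H), -1), Add(2, Mul(2, H))) (Function('Q')(H) = Mul(Add(H, Add(H, Mul(-1, -2))), Pow(Add(H, 4), -1)) = Mul(Add(H, Add(H, 2)), Pow(Add(4, H), -1)) = Mul(Add(H, Add(2, H)), Pow(Add(4, H), -1)) = Mul(Add(2, Mul(2, H)), Pow(Add(4, H), -1)) = Mul(Pow(Add(4, H), -1), Add(2, Mul(2, H))))
Function('k')(E, c) = Pow(Add(E, Mul(2, Pow(Add(4, E), -1), Add(1, E))), 2)
Add(Mul(Add(-1881, Function('k')(106, O)), Pow(Add(-15711, -14091), -1)), -15739) = Add(Mul(Add(-1881, Mul(Pow(Add(4, 106), -2), Pow(Add(2, Pow(106, 2), Mul(6, 106)), 2))), Pow(Add(-15711, -14091), -1)), -15739) = Add(Mul(Add(-1881, Mul(Pow(110, -2), Pow(Add(2, 11236, 636), 2))), Pow(-29802, -1)), -15739) = Add(Mul(Add(-1881, Mul(Rational(1, 12100), Pow(11874, 2))), Rational(-1, 29802)), -15739) = Add(Mul(Add(-1881, Mul(Rational(1, 12100), 140991876)), Rational(-1, 29802)), -15739) = Add(Mul(Add(-1881, Rational(35247969, 3025)), Rational(-1, 29802)), -15739) = Add(Mul(Rational(29557944, 3025), Rational(-1, 29802)), -15739) = Add(Rational(-4926324, 15025175), -15739) = Rational(-236486155649, 15025175)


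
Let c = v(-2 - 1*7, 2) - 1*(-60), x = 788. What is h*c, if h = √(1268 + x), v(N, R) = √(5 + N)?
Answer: 4*√514*(30 + I) ≈ 2720.6 + 90.686*I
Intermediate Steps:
h = 2*√514 (h = √(1268 + 788) = √2056 = 2*√514 ≈ 45.343)
c = 60 + 2*I (c = √(5 + (-2 - 1*7)) - 1*(-60) = √(5 + (-2 - 7)) + 60 = √(5 - 9) + 60 = √(-4) + 60 = 2*I + 60 = 60 + 2*I ≈ 60.0 + 2.0*I)
h*c = (2*√514)*(60 + 2*I) = 2*√514*(60 + 2*I)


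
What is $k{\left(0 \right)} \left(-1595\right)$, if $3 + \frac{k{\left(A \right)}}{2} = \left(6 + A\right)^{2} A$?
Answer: $9570$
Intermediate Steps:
$k{\left(A \right)} = -6 + 2 A \left(6 + A\right)^{2}$ ($k{\left(A \right)} = -6 + 2 \left(6 + A\right)^{2} A = -6 + 2 A \left(6 + A\right)^{2}$)
$k{\left(0 \right)} \left(-1595\right) = \left(-6 + 2 \cdot 0 \left(6 + 0\right)^{2}\right) \left(-1595\right) = \left(-6 + 2 \cdot 0 \cdot 6^{2}\right) \left(-1595\right) = \left(-6 + 2 \cdot 0 \cdot 36\right) \left(-1595\right) = \left(-6 + 0\right) \left(-1595\right) = \left(-6\right) \left(-1595\right) = 9570$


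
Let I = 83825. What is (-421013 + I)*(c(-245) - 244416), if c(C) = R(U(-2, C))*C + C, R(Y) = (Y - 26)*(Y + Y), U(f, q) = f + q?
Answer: 11223589526988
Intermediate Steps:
R(Y) = 2*Y*(-26 + Y) (R(Y) = (-26 + Y)*(2*Y) = 2*Y*(-26 + Y))
c(C) = C + 2*C*(-28 + C)*(-2 + C) (c(C) = (2*(-2 + C)*(-26 + (-2 + C)))*C + C = (2*(-2 + C)*(-28 + C))*C + C = (2*(-28 + C)*(-2 + C))*C + C = 2*C*(-28 + C)*(-2 + C) + C = C + 2*C*(-28 + C)*(-2 + C))
(-421013 + I)*(c(-245) - 244416) = (-421013 + 83825)*(-245*(1 + 2*(-28 - 245)*(-2 - 245)) - 244416) = -337188*(-245*(1 + 2*(-273)*(-247)) - 244416) = -337188*(-245*(1 + 134862) - 244416) = -337188*(-245*134863 - 244416) = -337188*(-33041435 - 244416) = -337188*(-33285851) = 11223589526988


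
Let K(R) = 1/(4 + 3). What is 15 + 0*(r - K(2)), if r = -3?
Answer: 15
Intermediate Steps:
K(R) = ⅐ (K(R) = 1/7 = ⅐)
15 + 0*(r - K(2)) = 15 + 0*(-3 - 1*⅐) = 15 + 0*(-3 - ⅐) = 15 + 0*(-22/7) = 15 + 0 = 15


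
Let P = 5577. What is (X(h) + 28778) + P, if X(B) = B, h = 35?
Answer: 34390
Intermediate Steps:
(X(h) + 28778) + P = (35 + 28778) + 5577 = 28813 + 5577 = 34390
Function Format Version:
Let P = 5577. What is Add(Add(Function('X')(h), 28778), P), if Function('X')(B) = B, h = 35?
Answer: 34390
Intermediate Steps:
Add(Add(Function('X')(h), 28778), P) = Add(Add(35, 28778), 5577) = Add(28813, 5577) = 34390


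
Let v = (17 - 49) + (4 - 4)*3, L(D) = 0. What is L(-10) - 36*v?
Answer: 1152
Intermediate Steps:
v = -32 (v = -32 + 0*3 = -32 + 0 = -32)
L(-10) - 36*v = 0 - 36*(-32) = 0 + 1152 = 1152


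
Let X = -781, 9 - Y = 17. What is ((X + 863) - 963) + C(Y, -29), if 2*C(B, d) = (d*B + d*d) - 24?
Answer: -713/2 ≈ -356.50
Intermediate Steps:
Y = -8 (Y = 9 - 1*17 = 9 - 17 = -8)
C(B, d) = -12 + d²/2 + B*d/2 (C(B, d) = ((d*B + d*d) - 24)/2 = ((B*d + d²) - 24)/2 = ((d² + B*d) - 24)/2 = (-24 + d² + B*d)/2 = -12 + d²/2 + B*d/2)
((X + 863) - 963) + C(Y, -29) = ((-781 + 863) - 963) + (-12 + (½)*(-29)² + (½)*(-8)*(-29)) = (82 - 963) + (-12 + (½)*841 + 116) = -881 + (-12 + 841/2 + 116) = -881 + 1049/2 = -713/2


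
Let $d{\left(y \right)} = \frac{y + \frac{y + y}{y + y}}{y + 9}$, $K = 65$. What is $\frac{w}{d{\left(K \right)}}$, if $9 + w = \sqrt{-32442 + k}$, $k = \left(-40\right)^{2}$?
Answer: $- \frac{111}{11} + \frac{37 i \sqrt{30842}}{33} \approx -10.091 + 196.91 i$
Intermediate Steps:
$k = 1600$
$w = -9 + i \sqrt{30842}$ ($w = -9 + \sqrt{-32442 + 1600} = -9 + \sqrt{-30842} = -9 + i \sqrt{30842} \approx -9.0 + 175.62 i$)
$d{\left(y \right)} = \frac{1 + y}{9 + y}$ ($d{\left(y \right)} = \frac{y + \frac{2 y}{2 y}}{9 + y} = \frac{y + 2 y \frac{1}{2 y}}{9 + y} = \frac{y + 1}{9 + y} = \frac{1 + y}{9 + y}$)
$\frac{w}{d{\left(K \right)}} = \frac{-9 + i \sqrt{30842}}{\frac{1}{9 + 65} \left(1 + 65\right)} = \frac{-9 + i \sqrt{30842}}{\frac{1}{74} \cdot 66} = \frac{-9 + i \sqrt{30842}}{\frac{33}{37}} = \left(-9 + i \sqrt{30842}\right) \frac{37}{33} = - \frac{111}{11} + \frac{37 i \sqrt{30842}}{33}$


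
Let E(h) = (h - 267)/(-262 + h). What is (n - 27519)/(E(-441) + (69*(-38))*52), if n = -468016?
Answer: 348361105/95849124 ≈ 3.6345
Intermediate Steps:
E(h) = (-267 + h)/(-262 + h)
(n - 27519)/(E(-441) + (69*(-38))*52) = (-468016 - 27519)/((-267 - 441)/(-262 - 441) + (69*(-38))*52) = -495535/(-708/(-703) - 2622*52) = -495535/(-1/703*(-708) - 136344) = -495535/(708/703 - 136344) = -495535/(-95849124/703) = -495535*(-703/95849124) = 348361105/95849124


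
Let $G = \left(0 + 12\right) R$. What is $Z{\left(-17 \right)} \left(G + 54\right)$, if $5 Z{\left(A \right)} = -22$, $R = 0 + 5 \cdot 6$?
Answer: $- \frac{9108}{5} \approx -1821.6$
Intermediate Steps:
$R = 30$ ($R = 0 + 30 = 30$)
$Z{\left(A \right)} = - \frac{22}{5}$ ($Z{\left(A \right)} = \frac{1}{5} \left(-22\right) = - \frac{22}{5}$)
$G = 360$ ($G = \left(0 + 12\right) 30 = 12 \cdot 30 = 360$)
$Z{\left(-17 \right)} \left(G + 54\right) = - \frac{22 \left(360 + 54\right)}{5} = \left(- \frac{22}{5}\right) 414 = - \frac{9108}{5}$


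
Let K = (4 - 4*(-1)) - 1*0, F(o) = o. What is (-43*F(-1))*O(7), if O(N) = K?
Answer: 344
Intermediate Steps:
K = 8 (K = (4 + 4) + 0 = 8 + 0 = 8)
O(N) = 8
(-43*F(-1))*O(7) = -43*(-1)*8 = 43*8 = 344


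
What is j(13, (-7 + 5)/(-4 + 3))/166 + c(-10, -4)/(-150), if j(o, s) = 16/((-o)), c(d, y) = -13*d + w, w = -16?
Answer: -20701/26975 ≈ -0.76741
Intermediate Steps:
c(d, y) = -16 - 13*d (c(d, y) = -13*d - 16 = -16 - 13*d)
j(o, s) = -16/o (j(o, s) = 16*(-1/o) = -16/o)
j(13, (-7 + 5)/(-4 + 3))/166 + c(-10, -4)/(-150) = -16/13/166 + (-16 - 13*(-10))/(-150) = -16*1/13*(1/166) + (-16 + 130)*(-1/150) = -16/13*1/166 + 114*(-1/150) = -8/1079 - 19/25 = -20701/26975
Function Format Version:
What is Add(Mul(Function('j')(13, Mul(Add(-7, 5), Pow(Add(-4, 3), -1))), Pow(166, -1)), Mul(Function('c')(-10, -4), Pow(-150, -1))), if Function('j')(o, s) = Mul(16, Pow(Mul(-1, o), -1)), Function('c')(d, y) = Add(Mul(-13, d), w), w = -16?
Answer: Rational(-20701, 26975) ≈ -0.76741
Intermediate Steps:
Function('c')(d, y) = Add(-16, Mul(-13, d)) (Function('c')(d, y) = Add(Mul(-13, d), -16) = Add(-16, Mul(-13, d)))
Function('j')(o, s) = Mul(-16, Pow(o, -1)) (Function('j')(o, s) = Mul(16, Mul(-1, Pow(o, -1))) = Mul(-16, Pow(o, -1)))
Add(Mul(Function('j')(13, Mul(Add(-7, 5), Pow(Add(-4, 3), -1))), Pow(166, -1)), Mul(Function('c')(-10, -4), Pow(-150, -1))) = Add(Mul(Mul(-16, Pow(13, -1)), Pow(166, -1)), Mul(Add(-16, Mul(-13, -10)), Pow(-150, -1))) = Add(Mul(Mul(-16, Rational(1, 13)), Rational(1, 166)), Mul(Add(-16, 130), Rational(-1, 150))) = Add(Mul(Rational(-16, 13), Rational(1, 166)), Mul(114, Rational(-1, 150))) = Add(Rational(-8, 1079), Rational(-19, 25)) = Rational(-20701, 26975)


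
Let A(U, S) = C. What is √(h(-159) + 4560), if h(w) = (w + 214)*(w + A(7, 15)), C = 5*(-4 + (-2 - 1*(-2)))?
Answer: I*√5285 ≈ 72.698*I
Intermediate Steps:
C = -20 (C = 5*(-4 + (-2 + 2)) = 5*(-4 + 0) = 5*(-4) = -20)
A(U, S) = -20
h(w) = (-20 + w)*(214 + w) (h(w) = (w + 214)*(w - 20) = (214 + w)*(-20 + w) = (-20 + w)*(214 + w))
√(h(-159) + 4560) = √((-4280 + (-159)² + 194*(-159)) + 4560) = √((-4280 + 25281 - 30846) + 4560) = √(-9845 + 4560) = √(-5285) = I*√5285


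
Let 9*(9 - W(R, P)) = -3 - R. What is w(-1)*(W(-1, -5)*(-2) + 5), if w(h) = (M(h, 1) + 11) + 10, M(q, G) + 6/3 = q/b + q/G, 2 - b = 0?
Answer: -4235/18 ≈ -235.28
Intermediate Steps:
b = 2 (b = 2 - 1*0 = 2 + 0 = 2)
M(q, G) = -2 + q/2 + q/G (M(q, G) = -2 + (q/2 + q/G) = -2 + q/2 + q/G)
W(R, P) = 28/3 + R/9 (W(R, P) = 9 - (-3 - R)/9 = 9 + (⅓ + R/9) = 28/3 + R/9)
w(h) = 19 + 3*h/2 (w(h) = ((-2 + h/2 + h/1) + 11) + 10 = ((-2 + h/2 + h*1) + 11) + 10 = ((-2 + h/2 + h) + 11) + 10 = ((-2 + 3*h/2) + 11) + 10 = (9 + 3*h/2) + 10 = 19 + 3*h/2)
w(-1)*(W(-1, -5)*(-2) + 5) = (19 + (3/2)*(-1))*((28/3 + (⅑)*(-1))*(-2) + 5) = (19 - 3/2)*((28/3 - ⅑)*(-2) + 5) = 35*((83/9)*(-2) + 5)/2 = 35*(-166/9 + 5)/2 = (35/2)*(-121/9) = -4235/18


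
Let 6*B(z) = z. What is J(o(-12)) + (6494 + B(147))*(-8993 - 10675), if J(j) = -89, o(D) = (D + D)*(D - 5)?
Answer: -128205947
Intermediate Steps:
B(z) = z/6
o(D) = 2*D*(-5 + D) (o(D) = (2*D)*(-5 + D) = 2*D*(-5 + D))
J(o(-12)) + (6494 + B(147))*(-8993 - 10675) = -89 + (6494 + (⅙)*147)*(-8993 - 10675) = -89 + (6494 + 49/2)*(-19668) = -89 + (13037/2)*(-19668) = -89 - 128205858 = -128205947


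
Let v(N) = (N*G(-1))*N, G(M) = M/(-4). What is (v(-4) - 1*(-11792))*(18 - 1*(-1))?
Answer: 224124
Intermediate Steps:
G(M) = -M/4 (G(M) = M*(-1/4) = -M/4)
v(N) = N**2/4 (v(N) = (N*(-1/4*(-1)))*N = (N*(1/4))*N = (N/4)*N = N**2/4)
(v(-4) - 1*(-11792))*(18 - 1*(-1)) = ((1/4)*(-4)**2 - 1*(-11792))*(18 - 1*(-1)) = ((1/4)*16 + 11792)*(18 + 1) = (4 + 11792)*19 = 11796*19 = 224124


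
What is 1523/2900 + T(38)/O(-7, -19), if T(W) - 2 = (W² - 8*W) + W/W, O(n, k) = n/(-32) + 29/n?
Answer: -247051361/849700 ≈ -290.75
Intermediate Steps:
O(n, k) = 29/n - n/32 (O(n, k) = n*(-1/32) + 29/n = -n/32 + 29/n = 29/n - n/32)
T(W) = 3 + W² - 8*W (T(W) = 2 + ((W² - 8*W) + W/W) = 2 + ((W² - 8*W) + 1) = 2 + (1 + W² - 8*W) = 3 + W² - 8*W)
1523/2900 + T(38)/O(-7, -19) = 1523/2900 + (3 + 38² - 8*38)/(29/(-7) - 1/32*(-7)) = 1523*(1/2900) + (3 + 1444 - 304)/(29*(-⅐) + 7/32) = 1523/2900 + 1143/(-29/7 + 7/32) = 1523/2900 + 1143/(-879/224) = 1523/2900 + 1143*(-224/879) = 1523/2900 - 85344/293 = -247051361/849700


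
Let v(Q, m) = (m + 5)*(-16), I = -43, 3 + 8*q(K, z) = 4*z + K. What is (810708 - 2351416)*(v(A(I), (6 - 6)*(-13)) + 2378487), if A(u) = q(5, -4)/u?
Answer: -3664430692156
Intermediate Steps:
q(K, z) = -3/8 + z/2 + K/8 (q(K, z) = -3/8 + (4*z + K)/8 = -3/8 + (K + 4*z)/8 = -3/8 + (z/2 + K/8) = -3/8 + z/2 + K/8)
A(u) = -7/(4*u) (A(u) = (-3/8 + (1/2)*(-4) + (1/8)*5)/u = (-3/8 - 2 + 5/8)/u = -7/(4*u))
v(Q, m) = -80 - 16*m (v(Q, m) = (5 + m)*(-16) = -80 - 16*m)
(810708 - 2351416)*(v(A(I), (6 - 6)*(-13)) + 2378487) = (810708 - 2351416)*((-80 - 16*(6 - 6)*(-13)) + 2378487) = -1540708*((-80 - 0*(-13)) + 2378487) = -1540708*((-80 - 16*0) + 2378487) = -1540708*((-80 + 0) + 2378487) = -1540708*(-80 + 2378487) = -1540708*2378407 = -3664430692156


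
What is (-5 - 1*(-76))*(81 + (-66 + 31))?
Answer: 3266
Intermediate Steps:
(-5 - 1*(-76))*(81 + (-66 + 31)) = (-5 + 76)*(81 - 35) = 71*46 = 3266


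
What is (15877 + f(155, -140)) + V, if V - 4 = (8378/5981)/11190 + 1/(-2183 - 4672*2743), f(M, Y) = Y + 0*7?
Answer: 660310530426299471/41948448330945 ≈ 15741.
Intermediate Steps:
f(M, Y) = Y (f(M, Y) = Y + 0 = Y)
V = 167799042218006/41948448330945 (V = 4 + ((8378/5981)/11190 + 1/(-2183 - 4672*2743)) = 4 + ((8378*(1/5981))*(1/11190) + (1/2743)/(-6855)) = 4 + ((8378/5981)*(1/11190) - 1/6855*1/2743) = 4 + (4189/33463695 - 1/18803265) = 4 + 5248894226/41948448330945 = 167799042218006/41948448330945 ≈ 4.0001)
(15877 + f(155, -140)) + V = (15877 - 140) + 167799042218006/41948448330945 = 15737 + 167799042218006/41948448330945 = 660310530426299471/41948448330945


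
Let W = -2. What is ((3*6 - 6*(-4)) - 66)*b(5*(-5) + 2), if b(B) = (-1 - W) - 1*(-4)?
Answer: -120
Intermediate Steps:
b(B) = 5 (b(B) = (-1 - 1*(-2)) - 1*(-4) = (-1 + 2) + 4 = 1 + 4 = 5)
((3*6 - 6*(-4)) - 66)*b(5*(-5) + 2) = ((3*6 - 6*(-4)) - 66)*5 = ((18 + 24) - 66)*5 = (42 - 66)*5 = -24*5 = -120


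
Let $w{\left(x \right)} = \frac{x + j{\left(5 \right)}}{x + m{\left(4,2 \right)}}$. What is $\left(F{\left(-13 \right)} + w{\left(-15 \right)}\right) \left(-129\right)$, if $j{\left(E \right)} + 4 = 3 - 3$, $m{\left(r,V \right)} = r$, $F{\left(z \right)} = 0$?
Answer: $- \frac{2451}{11} \approx -222.82$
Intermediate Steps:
$j{\left(E \right)} = -4$ ($j{\left(E \right)} = -4 + \left(3 - 3\right) = -4 + 0 = -4$)
$w{\left(x \right)} = \frac{-4 + x}{4 + x}$ ($w{\left(x \right)} = \frac{x - 4}{x + 4} = \frac{-4 + x}{4 + x}$)
$\left(F{\left(-13 \right)} + w{\left(-15 \right)}\right) \left(-129\right) = \left(0 + \frac{-4 - 15}{4 - 15}\right) \left(-129\right) = \left(0 + \frac{1}{-11} \left(-19\right)\right) \left(-129\right) = \left(0 - - \frac{19}{11}\right) \left(-129\right) = \left(0 + \frac{19}{11}\right) \left(-129\right) = \frac{19}{11} \left(-129\right) = - \frac{2451}{11}$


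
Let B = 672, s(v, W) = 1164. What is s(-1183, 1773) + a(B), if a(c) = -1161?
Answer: 3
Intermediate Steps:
s(-1183, 1773) + a(B) = 1164 - 1161 = 3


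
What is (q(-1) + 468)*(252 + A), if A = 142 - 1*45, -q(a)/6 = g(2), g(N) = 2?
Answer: 159144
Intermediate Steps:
q(a) = -12 (q(a) = -6*2 = -12)
A = 97 (A = 142 - 45 = 97)
(q(-1) + 468)*(252 + A) = (-12 + 468)*(252 + 97) = 456*349 = 159144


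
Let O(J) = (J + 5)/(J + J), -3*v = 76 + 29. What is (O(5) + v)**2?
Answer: 1156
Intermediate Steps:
v = -35 (v = -(76 + 29)/3 = -1/3*105 = -35)
O(J) = (5 + J)/(2*J) (O(J) = (5 + J)/((2*J)) = (5 + J)*(1/(2*J)) = (5 + J)/(2*J))
(O(5) + v)**2 = ((1/2)*(5 + 5)/5 - 35)**2 = ((1/2)*(1/5)*10 - 35)**2 = (1 - 35)**2 = (-34)**2 = 1156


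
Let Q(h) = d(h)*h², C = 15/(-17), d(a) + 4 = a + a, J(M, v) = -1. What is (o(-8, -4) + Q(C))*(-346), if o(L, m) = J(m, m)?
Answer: 9329198/4913 ≈ 1898.9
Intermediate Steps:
d(a) = -4 + 2*a (d(a) = -4 + (a + a) = -4 + 2*a)
o(L, m) = -1
C = -15/17 (C = 15*(-1/17) = -15/17 ≈ -0.88235)
Q(h) = h²*(-4 + 2*h) (Q(h) = (-4 + 2*h)*h² = h²*(-4 + 2*h))
(o(-8, -4) + Q(C))*(-346) = (-1 + 2*(-15/17)²*(-2 - 15/17))*(-346) = (-1 + 2*(225/289)*(-49/17))*(-346) = (-1 - 22050/4913)*(-346) = -26963/4913*(-346) = 9329198/4913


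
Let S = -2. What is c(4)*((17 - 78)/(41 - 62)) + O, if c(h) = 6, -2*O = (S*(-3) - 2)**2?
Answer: 66/7 ≈ 9.4286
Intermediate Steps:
O = -8 (O = -(-2*(-3) - 2)**2/2 = -(6 - 2)**2/2 = -1/2*4**2 = -1/2*16 = -8)
c(4)*((17 - 78)/(41 - 62)) + O = 6*((17 - 78)/(41 - 62)) - 8 = 6*(-61/(-21)) - 8 = 6*(-61*(-1/21)) - 8 = 6*(61/21) - 8 = 122/7 - 8 = 66/7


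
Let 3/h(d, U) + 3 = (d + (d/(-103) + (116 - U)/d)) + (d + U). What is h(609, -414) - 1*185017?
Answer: -9237535248431/49928036 ≈ -1.8502e+5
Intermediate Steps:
h(d, U) = 3/(-3 + U + 205*d/103 + (116 - U)/d) (h(d, U) = 3/(-3 + ((d + (d/(-103) + (116 - U)/d)) + (d + U))) = 3/(-3 + ((d + (d*(-1/103) + (116 - U)/d)) + (U + d))) = 3/(-3 + ((d + (-d/103 + (116 - U)/d)) + (U + d))) = 3/(-3 + ((102*d/103 + (116 - U)/d) + (U + d))) = 3/(-3 + (U + 205*d/103 + (116 - U)/d)) = 3/(-3 + U + 205*d/103 + (116 - U)/d))
h(609, -414) - 1*185017 = 309*609/(11948 - 309*609 - 103*(-414) + 205*609**2 + 103*(-414)*609) - 1*185017 = 309*609/(11948 - 188181 + 42642 + 205*370881 - 25968978) - 185017 = 309*609/(11948 - 188181 + 42642 + 76030605 - 25968978) - 185017 = 309*609/49928036 - 185017 = 309*609*(1/49928036) - 185017 = 188181/49928036 - 185017 = -9237535248431/49928036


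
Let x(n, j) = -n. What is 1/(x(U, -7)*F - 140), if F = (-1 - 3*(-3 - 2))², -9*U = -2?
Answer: -9/1652 ≈ -0.0054479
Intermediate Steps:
U = 2/9 (U = -⅑*(-2) = 2/9 ≈ 0.22222)
F = 196 (F = (-1 - 3*(-5))² = (-1 + 15)² = 14² = 196)
1/(x(U, -7)*F - 140) = 1/(-1*2/9*196 - 140) = 1/(-2/9*196 - 140) = 1/(-392/9 - 140) = 1/(-1652/9) = -9/1652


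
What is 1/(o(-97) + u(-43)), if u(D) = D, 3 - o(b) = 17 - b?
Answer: -1/154 ≈ -0.0064935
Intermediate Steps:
o(b) = -14 + b (o(b) = 3 - (17 - b) = 3 + (-17 + b) = -14 + b)
1/(o(-97) + u(-43)) = 1/((-14 - 97) - 43) = 1/(-111 - 43) = 1/(-154) = -1/154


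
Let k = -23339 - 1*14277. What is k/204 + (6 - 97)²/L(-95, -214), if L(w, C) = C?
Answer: -2434787/10914 ≈ -223.09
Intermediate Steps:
k = -37616 (k = -23339 - 14277 = -37616)
k/204 + (6 - 97)²/L(-95, -214) = -37616/204 + (6 - 97)²/(-214) = -37616*1/204 + (-91)²*(-1/214) = -9404/51 + 8281*(-1/214) = -9404/51 - 8281/214 = -2434787/10914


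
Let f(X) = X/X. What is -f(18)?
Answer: -1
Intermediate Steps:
f(X) = 1
-f(18) = -1*1 = -1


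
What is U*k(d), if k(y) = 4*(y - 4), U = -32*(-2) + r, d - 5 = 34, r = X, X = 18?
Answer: 11480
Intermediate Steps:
r = 18
d = 39 (d = 5 + 34 = 39)
U = 82 (U = -32*(-2) + 18 = 64 + 18 = 82)
k(y) = -16 + 4*y (k(y) = 4*(-4 + y) = -16 + 4*y)
U*k(d) = 82*(-16 + 4*39) = 82*(-16 + 156) = 82*140 = 11480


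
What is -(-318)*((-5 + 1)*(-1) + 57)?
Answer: 19398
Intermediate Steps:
-(-318)*((-5 + 1)*(-1) + 57) = -(-318)*(-4*(-1) + 57) = -(-318)*(4 + 57) = -(-318)*61 = -1*(-19398) = 19398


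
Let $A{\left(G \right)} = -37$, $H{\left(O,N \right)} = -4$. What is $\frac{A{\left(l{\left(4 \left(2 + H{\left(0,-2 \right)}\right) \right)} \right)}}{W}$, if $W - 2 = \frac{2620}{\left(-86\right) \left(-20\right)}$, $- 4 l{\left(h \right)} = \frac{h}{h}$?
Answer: $- \frac{3182}{303} \approx -10.502$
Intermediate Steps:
$l{\left(h \right)} = - \frac{1}{4}$ ($l{\left(h \right)} = - \frac{h \frac{1}{h}}{4} = \left(- \frac{1}{4}\right) 1 = - \frac{1}{4}$)
$W = \frac{303}{86}$ ($W = 2 + \frac{2620}{\left(-86\right) \left(-20\right)} = 2 + \frac{2620}{1720} = 2 + 2620 \cdot \frac{1}{1720} = 2 + \frac{131}{86} = \frac{303}{86} \approx 3.5233$)
$\frac{A{\left(l{\left(4 \left(2 + H{\left(0,-2 \right)}\right) \right)} \right)}}{W} = - \frac{37}{\frac{303}{86}} = \left(-37\right) \frac{86}{303} = - \frac{3182}{303}$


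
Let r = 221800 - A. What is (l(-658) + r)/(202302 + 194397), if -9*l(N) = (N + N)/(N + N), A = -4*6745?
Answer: 2239019/3570291 ≈ 0.62712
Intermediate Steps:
A = -26980
l(N) = -⅑ (l(N) = -(N + N)/(9*(N + N)) = -2*N/(9*(2*N)) = -2*N*1/(2*N)/9 = -⅑*1 = -⅑)
r = 248780 (r = 221800 - 1*(-26980) = 221800 + 26980 = 248780)
(l(-658) + r)/(202302 + 194397) = (-⅑ + 248780)/(202302 + 194397) = (2239019/9)/396699 = (2239019/9)*(1/396699) = 2239019/3570291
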